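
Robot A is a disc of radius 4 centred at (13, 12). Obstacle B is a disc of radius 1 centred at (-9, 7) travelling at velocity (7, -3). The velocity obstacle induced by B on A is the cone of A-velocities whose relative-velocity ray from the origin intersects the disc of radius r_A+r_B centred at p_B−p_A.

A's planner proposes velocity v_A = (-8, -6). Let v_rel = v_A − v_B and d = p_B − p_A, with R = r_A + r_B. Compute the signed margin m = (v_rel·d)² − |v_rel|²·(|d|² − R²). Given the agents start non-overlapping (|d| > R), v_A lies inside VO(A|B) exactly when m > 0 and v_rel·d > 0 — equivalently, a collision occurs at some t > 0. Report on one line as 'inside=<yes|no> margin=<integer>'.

d = (-22, -5),  |d|² = 509;  R = 4+1 = 5,  c = 509−5² = 484
v_rel = (-15, -3),  |v_rel|² = 234;  v_rel·d = (-15)·(-22) + (-3)·(-5) = 345
234·t² − 690·t + 484 = 0  ⇒  m = 345² − 234·484 = 5769
m = 5769 > 0,  v_rel·d = 345 > 0  ⇒  inside

inside=yes margin=5769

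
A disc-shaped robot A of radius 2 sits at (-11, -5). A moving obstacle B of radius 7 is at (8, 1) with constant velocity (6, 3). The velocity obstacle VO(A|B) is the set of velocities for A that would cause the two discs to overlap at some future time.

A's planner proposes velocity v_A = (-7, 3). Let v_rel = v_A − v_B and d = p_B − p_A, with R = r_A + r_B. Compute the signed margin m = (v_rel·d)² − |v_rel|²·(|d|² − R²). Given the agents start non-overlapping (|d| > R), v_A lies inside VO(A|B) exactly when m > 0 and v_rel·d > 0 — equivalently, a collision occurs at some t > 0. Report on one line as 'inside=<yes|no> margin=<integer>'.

d = (19, 6),  |d|² = 397;  R = 2+7 = 9,  c = 397−9² = 316
v_rel = (-13, 0),  |v_rel|² = 169;  v_rel·d = (-13)·(19) + (0)·(6) = -247
169·t² + 494·t + 316 = 0  ⇒  m = (-247)² − 169·316 = 7605
m = 7605 > 0,  v_rel·d = -247 < 0  ⇒  outside

inside=no margin=7605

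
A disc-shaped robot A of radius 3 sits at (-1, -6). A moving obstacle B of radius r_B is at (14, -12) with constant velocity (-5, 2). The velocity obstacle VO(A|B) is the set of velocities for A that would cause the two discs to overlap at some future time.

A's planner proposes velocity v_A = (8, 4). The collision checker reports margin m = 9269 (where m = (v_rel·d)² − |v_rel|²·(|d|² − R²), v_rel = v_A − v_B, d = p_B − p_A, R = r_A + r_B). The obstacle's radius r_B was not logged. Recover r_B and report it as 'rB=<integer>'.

m = 9269
d = (15, -6);  v_rel = (13, 2),  |v_rel|² = 173
v_rel×d = (13)·(-6) − (2)·(15) = -108
since m = R²·173 − (-108)²:  R² = (11664 + 9269) / 173 = 121
R = √121 = 11  ⇒  r_B = 11 − 3 = 8

rB=8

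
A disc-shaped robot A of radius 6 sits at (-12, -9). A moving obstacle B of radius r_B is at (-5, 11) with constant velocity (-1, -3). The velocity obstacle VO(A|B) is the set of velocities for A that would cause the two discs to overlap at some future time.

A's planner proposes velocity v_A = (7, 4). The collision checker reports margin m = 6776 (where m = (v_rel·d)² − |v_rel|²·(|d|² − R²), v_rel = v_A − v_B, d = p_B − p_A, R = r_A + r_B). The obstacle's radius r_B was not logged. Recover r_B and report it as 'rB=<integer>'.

m = 6776
d = (7, 20);  v_rel = (8, 7),  |v_rel|² = 113
v_rel×d = (8)·(20) − (7)·(7) = 111
since m = R²·113 − 111²:  R² = (12321 + 6776) / 113 = 169
R = √169 = 13  ⇒  r_B = 13 − 6 = 7

rB=7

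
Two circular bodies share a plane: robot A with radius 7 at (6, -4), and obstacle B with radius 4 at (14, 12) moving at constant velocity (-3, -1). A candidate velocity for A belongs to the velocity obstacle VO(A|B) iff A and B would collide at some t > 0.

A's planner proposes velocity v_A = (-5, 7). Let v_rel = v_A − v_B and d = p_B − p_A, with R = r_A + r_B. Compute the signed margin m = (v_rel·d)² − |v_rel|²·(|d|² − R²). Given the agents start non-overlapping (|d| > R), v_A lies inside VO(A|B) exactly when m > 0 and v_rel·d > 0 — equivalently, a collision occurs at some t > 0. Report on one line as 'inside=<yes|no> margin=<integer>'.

d = (8, 16),  |d|² = 320;  R = 7+4 = 11,  c = 320−11² = 199
v_rel = (-2, 8),  |v_rel|² = 68;  v_rel·d = (-2)·(8) + (8)·(16) = 112
68·t² − 224·t + 199 = 0  ⇒  m = 112² − 68·199 = -988
m = -988 < 0,  v_rel·d = 112 > 0  ⇒  outside

inside=no margin=-988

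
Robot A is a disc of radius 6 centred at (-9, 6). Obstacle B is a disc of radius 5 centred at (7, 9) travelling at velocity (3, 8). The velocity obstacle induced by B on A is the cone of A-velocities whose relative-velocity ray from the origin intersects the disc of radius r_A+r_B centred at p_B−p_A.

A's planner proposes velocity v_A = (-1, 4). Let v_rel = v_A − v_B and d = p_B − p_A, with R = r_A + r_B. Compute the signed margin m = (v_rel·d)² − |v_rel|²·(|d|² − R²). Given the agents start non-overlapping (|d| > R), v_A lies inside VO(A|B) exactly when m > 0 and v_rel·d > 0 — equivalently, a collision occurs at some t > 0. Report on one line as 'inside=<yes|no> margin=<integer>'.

d = (16, 3),  |d|² = 265;  R = 6+5 = 11,  c = 265−11² = 144
v_rel = (-4, -4),  |v_rel|² = 32;  v_rel·d = (-4)·(16) + (-4)·(3) = -76
32·t² + 152·t + 144 = 0  ⇒  m = (-76)² − 32·144 = 1168
m = 1168 > 0,  v_rel·d = -76 < 0  ⇒  outside

inside=no margin=1168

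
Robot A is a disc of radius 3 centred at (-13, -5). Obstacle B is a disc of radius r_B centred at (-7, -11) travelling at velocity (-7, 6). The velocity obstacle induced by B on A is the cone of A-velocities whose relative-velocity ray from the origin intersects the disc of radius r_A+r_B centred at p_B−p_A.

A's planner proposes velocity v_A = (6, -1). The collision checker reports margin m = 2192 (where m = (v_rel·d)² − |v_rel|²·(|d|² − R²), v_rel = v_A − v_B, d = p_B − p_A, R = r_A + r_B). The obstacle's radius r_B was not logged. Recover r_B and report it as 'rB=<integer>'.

m = 2192
d = (6, -6);  v_rel = (13, -7),  |v_rel|² = 218
v_rel×d = (13)·(-6) − (-7)·(6) = -36
since m = R²·218 − (-36)²:  R² = (1296 + 2192) / 218 = 16
R = √16 = 4  ⇒  r_B = 4 − 3 = 1

rB=1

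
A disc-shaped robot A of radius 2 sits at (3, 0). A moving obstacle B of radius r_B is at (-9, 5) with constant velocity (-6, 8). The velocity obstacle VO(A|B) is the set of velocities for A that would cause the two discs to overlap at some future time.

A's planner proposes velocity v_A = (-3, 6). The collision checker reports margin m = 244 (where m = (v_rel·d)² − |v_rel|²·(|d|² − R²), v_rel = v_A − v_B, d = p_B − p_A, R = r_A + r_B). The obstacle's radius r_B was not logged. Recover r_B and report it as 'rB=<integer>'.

m = 244
d = (-12, 5);  v_rel = (3, -2),  |v_rel|² = 13
v_rel×d = (3)·(5) − (-2)·(-12) = -9
since m = R²·13 − (-9)²:  R² = (81 + 244) / 13 = 25
R = √25 = 5  ⇒  r_B = 5 − 2 = 3

rB=3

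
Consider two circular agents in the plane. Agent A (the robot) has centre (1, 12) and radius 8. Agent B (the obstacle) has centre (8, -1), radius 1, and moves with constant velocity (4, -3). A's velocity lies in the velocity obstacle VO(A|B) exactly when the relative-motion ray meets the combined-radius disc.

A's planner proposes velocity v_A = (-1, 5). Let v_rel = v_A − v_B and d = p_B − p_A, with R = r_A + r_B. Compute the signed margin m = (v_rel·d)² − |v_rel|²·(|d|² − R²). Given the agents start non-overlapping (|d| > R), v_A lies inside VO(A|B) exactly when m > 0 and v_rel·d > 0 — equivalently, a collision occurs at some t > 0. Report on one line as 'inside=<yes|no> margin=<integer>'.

d = (7, -13),  |d|² = 218;  R = 8+1 = 9,  c = 218−9² = 137
v_rel = (-5, 8),  |v_rel|² = 89;  v_rel·d = (-5)·(7) + (8)·(-13) = -139
89·t² + 278·t + 137 = 0  ⇒  m = (-139)² − 89·137 = 7128
m = 7128 > 0,  v_rel·d = -139 < 0  ⇒  outside

inside=no margin=7128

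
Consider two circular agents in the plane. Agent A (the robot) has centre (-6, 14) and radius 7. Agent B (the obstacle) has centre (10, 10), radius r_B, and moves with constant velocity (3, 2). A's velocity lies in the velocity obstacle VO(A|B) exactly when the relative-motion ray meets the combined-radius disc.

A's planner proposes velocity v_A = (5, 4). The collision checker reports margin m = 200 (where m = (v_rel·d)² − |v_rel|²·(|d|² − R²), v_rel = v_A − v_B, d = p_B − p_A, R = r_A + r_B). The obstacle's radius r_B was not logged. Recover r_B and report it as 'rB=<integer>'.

m = 200
d = (16, -4);  v_rel = (2, 2),  |v_rel|² = 8
v_rel×d = (2)·(-4) − (2)·(16) = -40
since m = R²·8 − (-40)²:  R² = (1600 + 200) / 8 = 225
R = √225 = 15  ⇒  r_B = 15 − 7 = 8

rB=8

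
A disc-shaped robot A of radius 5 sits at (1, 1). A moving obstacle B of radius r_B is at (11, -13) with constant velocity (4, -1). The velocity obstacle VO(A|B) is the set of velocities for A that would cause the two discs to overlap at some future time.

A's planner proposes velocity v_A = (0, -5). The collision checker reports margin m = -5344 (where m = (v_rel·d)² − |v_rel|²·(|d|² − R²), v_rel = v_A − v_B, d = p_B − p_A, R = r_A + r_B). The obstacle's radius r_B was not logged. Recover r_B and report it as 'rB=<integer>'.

m = -5344
d = (10, -14);  v_rel = (-4, -4),  |v_rel|² = 32
v_rel×d = (-4)·(-14) − (-4)·(10) = 96
since m = R²·32 − 96²:  R² = (9216 + -5344) / 32 = 121
R = √121 = 11  ⇒  r_B = 11 − 5 = 6

rB=6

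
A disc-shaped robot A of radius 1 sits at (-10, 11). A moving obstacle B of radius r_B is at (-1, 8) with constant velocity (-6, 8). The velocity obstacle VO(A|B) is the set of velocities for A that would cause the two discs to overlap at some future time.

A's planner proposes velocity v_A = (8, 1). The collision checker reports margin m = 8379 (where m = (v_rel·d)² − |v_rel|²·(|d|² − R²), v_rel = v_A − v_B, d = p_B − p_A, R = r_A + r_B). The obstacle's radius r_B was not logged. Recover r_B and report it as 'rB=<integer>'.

m = 8379
d = (9, -3);  v_rel = (14, -7),  |v_rel|² = 245
v_rel×d = (14)·(-3) − (-7)·(9) = 21
since m = R²·245 − 21²:  R² = (441 + 8379) / 245 = 36
R = √36 = 6  ⇒  r_B = 6 − 1 = 5

rB=5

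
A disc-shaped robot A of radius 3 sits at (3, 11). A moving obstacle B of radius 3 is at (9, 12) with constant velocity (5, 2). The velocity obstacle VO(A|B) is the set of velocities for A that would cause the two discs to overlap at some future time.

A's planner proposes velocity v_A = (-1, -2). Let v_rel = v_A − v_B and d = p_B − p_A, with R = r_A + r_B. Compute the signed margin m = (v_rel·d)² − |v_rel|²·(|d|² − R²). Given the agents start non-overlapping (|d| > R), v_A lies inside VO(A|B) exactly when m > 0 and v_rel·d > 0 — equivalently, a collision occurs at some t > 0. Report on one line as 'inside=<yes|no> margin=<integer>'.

d = (6, 1),  |d|² = 37;  R = 3+3 = 6,  c = 37−6² = 1
v_rel = (-6, -4),  |v_rel|² = 52;  v_rel·d = (-6)·(6) + (-4)·(1) = -40
52·t² + 80·t + 1 = 0  ⇒  m = (-40)² − 52·1 = 1548
m = 1548 > 0,  v_rel·d = -40 < 0  ⇒  outside

inside=no margin=1548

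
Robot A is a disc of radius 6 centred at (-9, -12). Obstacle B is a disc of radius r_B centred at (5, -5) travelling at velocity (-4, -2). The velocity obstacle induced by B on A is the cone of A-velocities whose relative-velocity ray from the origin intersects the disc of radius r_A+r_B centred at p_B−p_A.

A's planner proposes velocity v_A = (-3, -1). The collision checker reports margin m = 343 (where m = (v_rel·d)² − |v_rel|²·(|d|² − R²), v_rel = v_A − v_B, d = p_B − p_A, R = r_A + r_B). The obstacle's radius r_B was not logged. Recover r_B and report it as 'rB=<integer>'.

m = 343
d = (14, 7);  v_rel = (1, 1),  |v_rel|² = 2
v_rel×d = (1)·(7) − (1)·(14) = -7
since m = R²·2 − (-7)²:  R² = (49 + 343) / 2 = 196
R = √196 = 14  ⇒  r_B = 14 − 6 = 8

rB=8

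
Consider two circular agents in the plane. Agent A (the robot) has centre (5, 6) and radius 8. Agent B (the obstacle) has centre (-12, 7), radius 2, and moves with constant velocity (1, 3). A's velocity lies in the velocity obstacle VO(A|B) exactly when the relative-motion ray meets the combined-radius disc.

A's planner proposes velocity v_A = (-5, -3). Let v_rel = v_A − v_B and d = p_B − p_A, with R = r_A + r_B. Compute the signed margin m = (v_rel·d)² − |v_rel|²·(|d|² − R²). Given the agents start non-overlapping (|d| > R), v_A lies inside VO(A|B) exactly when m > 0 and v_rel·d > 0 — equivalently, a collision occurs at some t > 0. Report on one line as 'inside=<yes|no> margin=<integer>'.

d = (-17, 1),  |d|² = 290;  R = 8+2 = 10,  c = 290−10² = 190
v_rel = (-6, -6),  |v_rel|² = 72;  v_rel·d = (-6)·(-17) + (-6)·(1) = 96
72·t² − 192·t + 190 = 0  ⇒  m = 96² − 72·190 = -4464
m = -4464 < 0,  v_rel·d = 96 > 0  ⇒  outside

inside=no margin=-4464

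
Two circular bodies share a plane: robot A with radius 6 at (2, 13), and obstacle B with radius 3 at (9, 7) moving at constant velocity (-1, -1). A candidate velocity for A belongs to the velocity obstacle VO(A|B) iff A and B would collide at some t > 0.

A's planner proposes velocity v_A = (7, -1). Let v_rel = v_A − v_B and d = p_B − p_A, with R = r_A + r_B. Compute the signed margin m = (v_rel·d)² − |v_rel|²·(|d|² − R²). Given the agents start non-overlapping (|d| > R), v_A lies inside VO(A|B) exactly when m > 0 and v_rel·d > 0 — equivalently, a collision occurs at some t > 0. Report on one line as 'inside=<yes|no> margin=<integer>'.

d = (7, -6),  |d|² = 85;  R = 6+3 = 9,  c = 85−9² = 4
v_rel = (8, 0),  |v_rel|² = 64;  v_rel·d = (8)·(7) + (0)·(-6) = 56
64·t² − 112·t + 4 = 0  ⇒  m = 56² − 64·4 = 2880
m = 2880 > 0,  v_rel·d = 56 > 0  ⇒  inside

inside=yes margin=2880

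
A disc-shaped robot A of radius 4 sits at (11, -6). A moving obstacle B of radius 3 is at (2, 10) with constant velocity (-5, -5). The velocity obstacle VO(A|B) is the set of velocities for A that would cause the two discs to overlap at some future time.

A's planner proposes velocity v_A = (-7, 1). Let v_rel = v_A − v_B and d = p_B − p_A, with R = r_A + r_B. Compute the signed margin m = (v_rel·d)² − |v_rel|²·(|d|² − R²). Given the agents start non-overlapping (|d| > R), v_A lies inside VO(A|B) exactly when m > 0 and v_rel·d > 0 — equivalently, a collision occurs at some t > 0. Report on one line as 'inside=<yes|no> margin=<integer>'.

d = (-9, 16),  |d|² = 337;  R = 4+3 = 7,  c = 337−7² = 288
v_rel = (-2, 6),  |v_rel|² = 40;  v_rel·d = (-2)·(-9) + (6)·(16) = 114
40·t² − 228·t + 288 = 0  ⇒  m = 114² − 40·288 = 1476
m = 1476 > 0,  v_rel·d = 114 > 0  ⇒  inside

inside=yes margin=1476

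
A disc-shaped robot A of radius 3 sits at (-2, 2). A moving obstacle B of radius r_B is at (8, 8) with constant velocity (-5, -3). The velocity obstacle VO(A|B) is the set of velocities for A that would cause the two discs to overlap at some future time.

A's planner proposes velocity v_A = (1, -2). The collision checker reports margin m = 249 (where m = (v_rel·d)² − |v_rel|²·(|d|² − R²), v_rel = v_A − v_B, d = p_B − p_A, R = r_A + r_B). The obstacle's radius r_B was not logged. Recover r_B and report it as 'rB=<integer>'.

m = 249
d = (10, 6);  v_rel = (6, 1),  |v_rel|² = 37
v_rel×d = (6)·(6) − (1)·(10) = 26
since m = R²·37 − 26²:  R² = (676 + 249) / 37 = 25
R = √25 = 5  ⇒  r_B = 5 − 3 = 2

rB=2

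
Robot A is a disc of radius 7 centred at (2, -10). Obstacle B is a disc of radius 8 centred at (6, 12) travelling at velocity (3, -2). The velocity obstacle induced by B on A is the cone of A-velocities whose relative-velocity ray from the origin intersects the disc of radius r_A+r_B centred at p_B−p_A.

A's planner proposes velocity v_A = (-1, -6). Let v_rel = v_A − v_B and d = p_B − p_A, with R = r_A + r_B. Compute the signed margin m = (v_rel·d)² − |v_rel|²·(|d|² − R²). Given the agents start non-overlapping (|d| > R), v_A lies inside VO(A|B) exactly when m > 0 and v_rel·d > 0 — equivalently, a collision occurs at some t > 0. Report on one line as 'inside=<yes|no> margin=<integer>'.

d = (4, 22),  |d|² = 500;  R = 7+8 = 15,  c = 500−15² = 275
v_rel = (-4, -4),  |v_rel|² = 32;  v_rel·d = (-4)·(4) + (-4)·(22) = -104
32·t² + 208·t + 275 = 0  ⇒  m = (-104)² − 32·275 = 2016
m = 2016 > 0,  v_rel·d = -104 < 0  ⇒  outside

inside=no margin=2016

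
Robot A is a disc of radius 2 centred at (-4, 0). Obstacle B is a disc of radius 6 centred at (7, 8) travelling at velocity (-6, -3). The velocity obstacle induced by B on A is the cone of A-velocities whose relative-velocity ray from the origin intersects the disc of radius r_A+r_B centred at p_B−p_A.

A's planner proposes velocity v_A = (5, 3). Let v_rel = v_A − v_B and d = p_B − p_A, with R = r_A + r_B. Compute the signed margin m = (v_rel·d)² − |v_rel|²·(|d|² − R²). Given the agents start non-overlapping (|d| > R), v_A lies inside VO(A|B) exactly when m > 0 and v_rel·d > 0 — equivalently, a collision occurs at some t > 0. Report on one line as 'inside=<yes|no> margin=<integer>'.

d = (11, 8),  |d|² = 185;  R = 2+6 = 8,  c = 185−8² = 121
v_rel = (11, 6),  |v_rel|² = 157;  v_rel·d = (11)·(11) + (6)·(8) = 169
157·t² − 338·t + 121 = 0  ⇒  m = 169² − 157·121 = 9564
m = 9564 > 0,  v_rel·d = 169 > 0  ⇒  inside

inside=yes margin=9564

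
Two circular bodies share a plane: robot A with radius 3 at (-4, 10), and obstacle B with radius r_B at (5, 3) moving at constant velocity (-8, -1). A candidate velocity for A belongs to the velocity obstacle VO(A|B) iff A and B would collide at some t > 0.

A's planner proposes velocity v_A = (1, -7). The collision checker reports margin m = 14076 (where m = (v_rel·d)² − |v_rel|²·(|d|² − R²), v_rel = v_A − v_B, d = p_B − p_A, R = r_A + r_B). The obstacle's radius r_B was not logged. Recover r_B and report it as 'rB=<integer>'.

m = 14076
d = (9, -7);  v_rel = (9, -6),  |v_rel|² = 117
v_rel×d = (9)·(-7) − (-6)·(9) = -9
since m = R²·117 − (-9)²:  R² = (81 + 14076) / 117 = 121
R = √121 = 11  ⇒  r_B = 11 − 3 = 8

rB=8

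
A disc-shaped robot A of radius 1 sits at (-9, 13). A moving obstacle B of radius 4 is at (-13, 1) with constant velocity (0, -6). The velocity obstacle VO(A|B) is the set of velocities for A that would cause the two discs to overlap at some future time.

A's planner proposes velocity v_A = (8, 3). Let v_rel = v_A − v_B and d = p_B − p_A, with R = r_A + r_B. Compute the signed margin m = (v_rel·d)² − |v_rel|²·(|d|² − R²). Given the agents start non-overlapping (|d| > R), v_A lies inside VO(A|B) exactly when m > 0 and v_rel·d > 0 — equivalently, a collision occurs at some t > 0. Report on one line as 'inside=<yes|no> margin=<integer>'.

d = (-4, -12),  |d|² = 160;  R = 1+4 = 5,  c = 160−5² = 135
v_rel = (8, 9),  |v_rel|² = 145;  v_rel·d = (8)·(-4) + (9)·(-12) = -140
145·t² + 280·t + 135 = 0  ⇒  m = (-140)² − 145·135 = 25
m = 25 > 0,  v_rel·d = -140 < 0  ⇒  outside

inside=no margin=25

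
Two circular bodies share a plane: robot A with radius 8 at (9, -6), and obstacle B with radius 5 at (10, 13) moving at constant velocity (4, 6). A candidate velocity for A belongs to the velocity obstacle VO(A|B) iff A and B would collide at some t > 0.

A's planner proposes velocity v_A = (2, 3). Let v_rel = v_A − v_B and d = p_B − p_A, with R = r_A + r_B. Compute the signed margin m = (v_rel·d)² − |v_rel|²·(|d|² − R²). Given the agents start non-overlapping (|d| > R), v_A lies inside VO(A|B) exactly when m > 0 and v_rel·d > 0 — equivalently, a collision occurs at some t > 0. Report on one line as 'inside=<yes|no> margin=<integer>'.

d = (1, 19),  |d|² = 362;  R = 8+5 = 13,  c = 362−13² = 193
v_rel = (-2, -3),  |v_rel|² = 13;  v_rel·d = (-2)·(1) + (-3)·(19) = -59
13·t² + 118·t + 193 = 0  ⇒  m = (-59)² − 13·193 = 972
m = 972 > 0,  v_rel·d = -59 < 0  ⇒  outside

inside=no margin=972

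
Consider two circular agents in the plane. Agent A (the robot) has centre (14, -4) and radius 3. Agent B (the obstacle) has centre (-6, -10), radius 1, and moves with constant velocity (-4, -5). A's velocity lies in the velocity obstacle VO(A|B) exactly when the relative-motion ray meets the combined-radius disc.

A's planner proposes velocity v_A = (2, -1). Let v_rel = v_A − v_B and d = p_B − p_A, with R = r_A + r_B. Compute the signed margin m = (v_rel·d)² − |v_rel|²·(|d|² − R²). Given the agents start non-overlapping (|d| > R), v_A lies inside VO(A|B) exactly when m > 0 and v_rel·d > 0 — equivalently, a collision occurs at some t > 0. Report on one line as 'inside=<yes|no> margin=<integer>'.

d = (-20, -6),  |d|² = 436;  R = 3+1 = 4,  c = 436−4² = 420
v_rel = (6, 4),  |v_rel|² = 52;  v_rel·d = (6)·(-20) + (4)·(-6) = -144
52·t² + 288·t + 420 = 0  ⇒  m = (-144)² − 52·420 = -1104
m = -1104 < 0,  v_rel·d = -144 < 0  ⇒  outside

inside=no margin=-1104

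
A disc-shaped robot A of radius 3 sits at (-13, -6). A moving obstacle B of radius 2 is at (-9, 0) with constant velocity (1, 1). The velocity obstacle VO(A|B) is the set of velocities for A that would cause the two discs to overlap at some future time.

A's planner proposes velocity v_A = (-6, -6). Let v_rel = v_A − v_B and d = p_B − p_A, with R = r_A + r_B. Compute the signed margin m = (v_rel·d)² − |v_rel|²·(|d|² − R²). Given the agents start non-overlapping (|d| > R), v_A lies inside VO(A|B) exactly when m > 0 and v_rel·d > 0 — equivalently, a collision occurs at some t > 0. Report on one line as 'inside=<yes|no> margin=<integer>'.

d = (4, 6),  |d|² = 52;  R = 3+2 = 5,  c = 52−5² = 27
v_rel = (-7, -7),  |v_rel|² = 98;  v_rel·d = (-7)·(4) + (-7)·(6) = -70
98·t² + 140·t + 27 = 0  ⇒  m = (-70)² − 98·27 = 2254
m = 2254 > 0,  v_rel·d = -70 < 0  ⇒  outside

inside=no margin=2254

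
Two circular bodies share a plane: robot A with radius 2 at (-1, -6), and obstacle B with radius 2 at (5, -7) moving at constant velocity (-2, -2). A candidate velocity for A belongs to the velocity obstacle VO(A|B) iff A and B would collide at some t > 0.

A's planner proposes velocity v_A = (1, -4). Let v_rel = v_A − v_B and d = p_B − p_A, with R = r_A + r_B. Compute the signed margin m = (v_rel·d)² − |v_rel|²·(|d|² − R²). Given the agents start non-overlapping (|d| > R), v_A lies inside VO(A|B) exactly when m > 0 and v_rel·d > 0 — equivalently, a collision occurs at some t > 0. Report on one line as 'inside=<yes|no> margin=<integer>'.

d = (6, -1),  |d|² = 37;  R = 2+2 = 4,  c = 37−4² = 21
v_rel = (3, -2),  |v_rel|² = 13;  v_rel·d = (3)·(6) + (-2)·(-1) = 20
13·t² − 40·t + 21 = 0  ⇒  m = 20² − 13·21 = 127
m = 127 > 0,  v_rel·d = 20 > 0  ⇒  inside

inside=yes margin=127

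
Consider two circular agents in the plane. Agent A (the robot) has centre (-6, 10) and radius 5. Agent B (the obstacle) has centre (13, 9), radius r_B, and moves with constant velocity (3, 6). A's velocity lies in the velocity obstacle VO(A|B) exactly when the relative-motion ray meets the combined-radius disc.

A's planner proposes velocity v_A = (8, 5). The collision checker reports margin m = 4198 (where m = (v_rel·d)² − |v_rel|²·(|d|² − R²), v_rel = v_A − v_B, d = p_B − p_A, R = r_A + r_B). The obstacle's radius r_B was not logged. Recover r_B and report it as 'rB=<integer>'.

m = 4198
d = (19, -1);  v_rel = (5, -1),  |v_rel|² = 26
v_rel×d = (5)·(-1) − (-1)·(19) = 14
since m = R²·26 − 14²:  R² = (196 + 4198) / 26 = 169
R = √169 = 13  ⇒  r_B = 13 − 5 = 8

rB=8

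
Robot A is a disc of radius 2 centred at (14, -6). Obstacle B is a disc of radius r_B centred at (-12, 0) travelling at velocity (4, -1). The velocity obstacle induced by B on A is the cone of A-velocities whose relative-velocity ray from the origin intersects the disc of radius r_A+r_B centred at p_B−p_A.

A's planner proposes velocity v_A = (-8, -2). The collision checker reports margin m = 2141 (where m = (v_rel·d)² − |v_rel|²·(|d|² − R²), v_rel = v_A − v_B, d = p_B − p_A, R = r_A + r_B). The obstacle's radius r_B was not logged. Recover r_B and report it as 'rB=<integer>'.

m = 2141
d = (-26, 6);  v_rel = (-12, -1),  |v_rel|² = 145
v_rel×d = (-12)·(6) − (-1)·(-26) = -98
since m = R²·145 − (-98)²:  R² = (9604 + 2141) / 145 = 81
R = √81 = 9  ⇒  r_B = 9 − 2 = 7

rB=7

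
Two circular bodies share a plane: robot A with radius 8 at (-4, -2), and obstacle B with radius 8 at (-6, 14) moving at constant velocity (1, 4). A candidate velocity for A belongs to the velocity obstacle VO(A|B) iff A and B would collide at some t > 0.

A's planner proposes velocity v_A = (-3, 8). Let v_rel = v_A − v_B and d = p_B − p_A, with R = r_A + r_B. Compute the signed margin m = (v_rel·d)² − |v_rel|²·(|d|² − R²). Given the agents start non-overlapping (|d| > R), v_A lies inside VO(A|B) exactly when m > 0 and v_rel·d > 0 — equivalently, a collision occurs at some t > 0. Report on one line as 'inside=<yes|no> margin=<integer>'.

d = (-2, 16),  |d|² = 260;  R = 8+8 = 16,  c = 260−16² = 4
v_rel = (-4, 4),  |v_rel|² = 32;  v_rel·d = (-4)·(-2) + (4)·(16) = 72
32·t² − 144·t + 4 = 0  ⇒  m = 72² − 32·4 = 5056
m = 5056 > 0,  v_rel·d = 72 > 0  ⇒  inside

inside=yes margin=5056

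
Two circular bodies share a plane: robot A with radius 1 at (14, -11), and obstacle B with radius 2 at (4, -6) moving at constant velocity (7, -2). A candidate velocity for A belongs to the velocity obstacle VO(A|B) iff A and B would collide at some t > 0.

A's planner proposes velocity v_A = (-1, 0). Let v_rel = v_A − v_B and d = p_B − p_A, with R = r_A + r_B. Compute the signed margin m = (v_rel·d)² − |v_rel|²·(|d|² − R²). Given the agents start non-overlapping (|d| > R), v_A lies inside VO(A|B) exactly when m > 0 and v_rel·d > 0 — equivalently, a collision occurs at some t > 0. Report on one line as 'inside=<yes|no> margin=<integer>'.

d = (-10, 5),  |d|² = 125;  R = 1+2 = 3,  c = 125−3² = 116
v_rel = (-8, 2),  |v_rel|² = 68;  v_rel·d = (-8)·(-10) + (2)·(5) = 90
68·t² − 180·t + 116 = 0  ⇒  m = 90² − 68·116 = 212
m = 212 > 0,  v_rel·d = 90 > 0  ⇒  inside

inside=yes margin=212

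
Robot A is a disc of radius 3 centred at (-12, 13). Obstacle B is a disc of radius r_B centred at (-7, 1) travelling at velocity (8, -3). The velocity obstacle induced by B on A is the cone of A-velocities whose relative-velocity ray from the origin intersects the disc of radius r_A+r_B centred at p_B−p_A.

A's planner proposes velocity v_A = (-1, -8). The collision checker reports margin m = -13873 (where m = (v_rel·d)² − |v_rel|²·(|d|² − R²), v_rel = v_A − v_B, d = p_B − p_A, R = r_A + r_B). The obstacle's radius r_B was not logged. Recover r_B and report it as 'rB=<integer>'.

m = -13873
d = (5, -12);  v_rel = (-9, -5),  |v_rel|² = 106
v_rel×d = (-9)·(-12) − (-5)·(5) = 133
since m = R²·106 − 133²:  R² = (17689 + -13873) / 106 = 36
R = √36 = 6  ⇒  r_B = 6 − 3 = 3

rB=3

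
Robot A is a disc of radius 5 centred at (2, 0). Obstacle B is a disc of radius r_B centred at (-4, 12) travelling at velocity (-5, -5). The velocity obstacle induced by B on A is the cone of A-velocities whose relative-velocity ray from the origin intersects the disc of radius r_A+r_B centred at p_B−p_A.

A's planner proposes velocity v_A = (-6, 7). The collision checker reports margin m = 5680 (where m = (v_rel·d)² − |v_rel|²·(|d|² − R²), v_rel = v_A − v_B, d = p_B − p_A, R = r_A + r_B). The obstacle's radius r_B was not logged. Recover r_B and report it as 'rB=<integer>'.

m = 5680
d = (-6, 12);  v_rel = (-1, 12),  |v_rel|² = 145
v_rel×d = (-1)·(12) − (12)·(-6) = 60
since m = R²·145 − 60²:  R² = (3600 + 5680) / 145 = 64
R = √64 = 8  ⇒  r_B = 8 − 5 = 3

rB=3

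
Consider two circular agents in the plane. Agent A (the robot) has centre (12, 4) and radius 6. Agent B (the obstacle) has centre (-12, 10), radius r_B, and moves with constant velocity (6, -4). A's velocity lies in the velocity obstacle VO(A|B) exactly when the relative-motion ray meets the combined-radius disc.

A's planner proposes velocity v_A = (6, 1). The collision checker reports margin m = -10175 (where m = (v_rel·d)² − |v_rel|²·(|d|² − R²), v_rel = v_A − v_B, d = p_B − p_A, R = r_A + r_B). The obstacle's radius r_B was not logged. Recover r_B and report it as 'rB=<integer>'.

m = -10175
d = (-24, 6);  v_rel = (0, 5),  |v_rel|² = 25
v_rel×d = (0)·(6) − (5)·(-24) = 120
since m = R²·25 − 120²:  R² = (14400 + -10175) / 25 = 169
R = √169 = 13  ⇒  r_B = 13 − 6 = 7

rB=7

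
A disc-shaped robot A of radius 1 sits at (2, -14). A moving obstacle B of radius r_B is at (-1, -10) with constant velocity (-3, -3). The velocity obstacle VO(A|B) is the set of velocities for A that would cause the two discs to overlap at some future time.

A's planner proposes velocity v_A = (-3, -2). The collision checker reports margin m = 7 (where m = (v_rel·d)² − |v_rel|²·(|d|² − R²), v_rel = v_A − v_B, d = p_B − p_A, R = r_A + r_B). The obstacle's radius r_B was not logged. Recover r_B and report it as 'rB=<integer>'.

m = 7
d = (-3, 4);  v_rel = (0, 1),  |v_rel|² = 1
v_rel×d = (0)·(4) − (1)·(-3) = 3
since m = R²·1 − 3²:  R² = (9 + 7) / 1 = 16
R = √16 = 4  ⇒  r_B = 4 − 1 = 3

rB=3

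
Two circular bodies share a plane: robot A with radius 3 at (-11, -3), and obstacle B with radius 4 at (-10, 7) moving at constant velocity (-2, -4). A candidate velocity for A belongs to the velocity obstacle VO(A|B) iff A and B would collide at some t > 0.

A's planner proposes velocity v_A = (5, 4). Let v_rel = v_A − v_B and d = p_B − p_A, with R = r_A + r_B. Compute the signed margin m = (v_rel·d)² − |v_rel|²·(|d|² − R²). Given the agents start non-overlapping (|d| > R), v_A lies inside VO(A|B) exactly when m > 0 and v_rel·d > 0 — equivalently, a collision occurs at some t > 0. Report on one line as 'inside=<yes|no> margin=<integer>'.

d = (1, 10),  |d|² = 101;  R = 3+4 = 7,  c = 101−7² = 52
v_rel = (7, 8),  |v_rel|² = 113;  v_rel·d = (7)·(1) + (8)·(10) = 87
113·t² − 174·t + 52 = 0  ⇒  m = 87² − 113·52 = 1693
m = 1693 > 0,  v_rel·d = 87 > 0  ⇒  inside

inside=yes margin=1693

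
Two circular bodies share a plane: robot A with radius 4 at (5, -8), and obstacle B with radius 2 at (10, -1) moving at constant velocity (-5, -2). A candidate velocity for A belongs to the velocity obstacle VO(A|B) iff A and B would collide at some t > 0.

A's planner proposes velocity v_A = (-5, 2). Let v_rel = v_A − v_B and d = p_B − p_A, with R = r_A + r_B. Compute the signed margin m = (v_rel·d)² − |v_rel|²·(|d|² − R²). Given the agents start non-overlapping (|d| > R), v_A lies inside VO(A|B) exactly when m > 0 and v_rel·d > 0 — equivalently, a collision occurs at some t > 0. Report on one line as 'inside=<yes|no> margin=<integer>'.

d = (5, 7),  |d|² = 74;  R = 4+2 = 6,  c = 74−6² = 38
v_rel = (0, 4),  |v_rel|² = 16;  v_rel·d = (0)·(5) + (4)·(7) = 28
16·t² − 56·t + 38 = 0  ⇒  m = 28² − 16·38 = 176
m = 176 > 0,  v_rel·d = 28 > 0  ⇒  inside

inside=yes margin=176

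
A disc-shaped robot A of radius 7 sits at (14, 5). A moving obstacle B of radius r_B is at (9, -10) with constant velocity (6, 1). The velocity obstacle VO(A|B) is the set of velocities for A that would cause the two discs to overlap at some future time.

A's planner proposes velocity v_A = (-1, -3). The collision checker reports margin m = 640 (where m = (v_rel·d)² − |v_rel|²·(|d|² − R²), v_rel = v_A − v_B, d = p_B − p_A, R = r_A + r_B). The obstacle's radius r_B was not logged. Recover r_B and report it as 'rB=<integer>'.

m = 640
d = (-5, -15);  v_rel = (-7, -4),  |v_rel|² = 65
v_rel×d = (-7)·(-15) − (-4)·(-5) = 85
since m = R²·65 − 85²:  R² = (7225 + 640) / 65 = 121
R = √121 = 11  ⇒  r_B = 11 − 7 = 4

rB=4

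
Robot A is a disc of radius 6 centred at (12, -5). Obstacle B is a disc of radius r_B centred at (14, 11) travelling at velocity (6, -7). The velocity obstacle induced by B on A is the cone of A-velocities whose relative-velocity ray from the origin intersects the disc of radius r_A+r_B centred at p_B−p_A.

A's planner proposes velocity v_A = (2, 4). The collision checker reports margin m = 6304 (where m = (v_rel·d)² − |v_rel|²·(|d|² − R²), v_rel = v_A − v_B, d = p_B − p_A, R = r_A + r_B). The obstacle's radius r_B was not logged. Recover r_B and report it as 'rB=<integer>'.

m = 6304
d = (2, 16);  v_rel = (-4, 11),  |v_rel|² = 137
v_rel×d = (-4)·(16) − (11)·(2) = -86
since m = R²·137 − (-86)²:  R² = (7396 + 6304) / 137 = 100
R = √100 = 10  ⇒  r_B = 10 − 6 = 4

rB=4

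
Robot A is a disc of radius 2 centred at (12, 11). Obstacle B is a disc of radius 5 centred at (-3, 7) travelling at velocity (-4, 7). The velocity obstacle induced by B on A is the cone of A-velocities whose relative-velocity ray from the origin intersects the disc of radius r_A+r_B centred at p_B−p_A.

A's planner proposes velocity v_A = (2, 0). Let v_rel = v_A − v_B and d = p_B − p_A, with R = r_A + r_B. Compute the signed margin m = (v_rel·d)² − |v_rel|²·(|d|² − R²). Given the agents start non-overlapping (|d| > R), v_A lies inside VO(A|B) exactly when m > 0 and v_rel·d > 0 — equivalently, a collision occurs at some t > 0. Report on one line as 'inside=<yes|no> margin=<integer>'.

d = (-15, -4),  |d|² = 241;  R = 2+5 = 7,  c = 241−7² = 192
v_rel = (6, -7),  |v_rel|² = 85;  v_rel·d = (6)·(-15) + (-7)·(-4) = -62
85·t² + 124·t + 192 = 0  ⇒  m = (-62)² − 85·192 = -12476
m = -12476 < 0,  v_rel·d = -62 < 0  ⇒  outside

inside=no margin=-12476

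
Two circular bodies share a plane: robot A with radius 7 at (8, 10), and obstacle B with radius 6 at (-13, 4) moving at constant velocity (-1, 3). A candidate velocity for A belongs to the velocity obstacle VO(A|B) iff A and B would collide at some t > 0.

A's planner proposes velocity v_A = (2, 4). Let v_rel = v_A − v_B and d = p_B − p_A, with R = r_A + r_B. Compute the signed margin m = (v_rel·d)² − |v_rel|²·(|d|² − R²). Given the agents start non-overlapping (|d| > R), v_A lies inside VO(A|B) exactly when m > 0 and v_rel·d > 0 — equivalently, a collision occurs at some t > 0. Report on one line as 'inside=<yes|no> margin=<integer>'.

d = (-21, -6),  |d|² = 477;  R = 7+6 = 13,  c = 477−13² = 308
v_rel = (3, 1),  |v_rel|² = 10;  v_rel·d = (3)·(-21) + (1)·(-6) = -69
10·t² + 138·t + 308 = 0  ⇒  m = (-69)² − 10·308 = 1681
m = 1681 > 0,  v_rel·d = -69 < 0  ⇒  outside

inside=no margin=1681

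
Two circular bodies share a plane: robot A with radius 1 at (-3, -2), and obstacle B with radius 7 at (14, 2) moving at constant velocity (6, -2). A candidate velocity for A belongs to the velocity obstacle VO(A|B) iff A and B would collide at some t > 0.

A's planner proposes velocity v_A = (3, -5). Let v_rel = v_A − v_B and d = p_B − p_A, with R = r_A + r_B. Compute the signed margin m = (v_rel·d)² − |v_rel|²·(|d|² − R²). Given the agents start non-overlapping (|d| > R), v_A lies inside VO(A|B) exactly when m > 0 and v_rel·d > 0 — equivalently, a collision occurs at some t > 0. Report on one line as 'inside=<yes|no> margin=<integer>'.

d = (17, 4),  |d|² = 305;  R = 1+7 = 8,  c = 305−8² = 241
v_rel = (-3, -3),  |v_rel|² = 18;  v_rel·d = (-3)·(17) + (-3)·(4) = -63
18·t² + 126·t + 241 = 0  ⇒  m = (-63)² − 18·241 = -369
m = -369 < 0,  v_rel·d = -63 < 0  ⇒  outside

inside=no margin=-369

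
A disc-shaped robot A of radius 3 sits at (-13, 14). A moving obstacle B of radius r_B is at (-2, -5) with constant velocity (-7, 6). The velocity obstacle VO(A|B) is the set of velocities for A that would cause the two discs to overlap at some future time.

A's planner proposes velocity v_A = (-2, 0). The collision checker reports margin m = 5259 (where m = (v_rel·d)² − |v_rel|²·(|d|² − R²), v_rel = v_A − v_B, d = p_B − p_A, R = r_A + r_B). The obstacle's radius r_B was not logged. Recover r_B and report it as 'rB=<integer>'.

m = 5259
d = (11, -19);  v_rel = (5, -6),  |v_rel|² = 61
v_rel×d = (5)·(-19) − (-6)·(11) = -29
since m = R²·61 − (-29)²:  R² = (841 + 5259) / 61 = 100
R = √100 = 10  ⇒  r_B = 10 − 3 = 7

rB=7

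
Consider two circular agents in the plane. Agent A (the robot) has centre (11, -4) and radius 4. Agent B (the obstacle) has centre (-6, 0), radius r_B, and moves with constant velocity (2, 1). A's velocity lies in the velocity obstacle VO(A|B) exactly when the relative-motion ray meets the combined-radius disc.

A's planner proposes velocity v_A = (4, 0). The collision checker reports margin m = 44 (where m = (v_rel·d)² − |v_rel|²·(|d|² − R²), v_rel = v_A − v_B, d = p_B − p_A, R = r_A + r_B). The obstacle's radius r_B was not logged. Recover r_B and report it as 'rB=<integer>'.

m = 44
d = (-17, 4);  v_rel = (2, -1),  |v_rel|² = 5
v_rel×d = (2)·(4) − (-1)·(-17) = -9
since m = R²·5 − (-9)²:  R² = (81 + 44) / 5 = 25
R = √25 = 5  ⇒  r_B = 5 − 4 = 1

rB=1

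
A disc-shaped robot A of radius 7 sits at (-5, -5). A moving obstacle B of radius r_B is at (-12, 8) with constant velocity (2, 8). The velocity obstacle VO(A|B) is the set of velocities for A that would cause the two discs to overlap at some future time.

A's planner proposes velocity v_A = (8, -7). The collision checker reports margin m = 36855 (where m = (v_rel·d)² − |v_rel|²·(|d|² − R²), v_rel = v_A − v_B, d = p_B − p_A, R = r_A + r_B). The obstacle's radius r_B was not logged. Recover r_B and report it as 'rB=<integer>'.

m = 36855
d = (-7, 13);  v_rel = (6, -15),  |v_rel|² = 261
v_rel×d = (6)·(13) − (-15)·(-7) = -27
since m = R²·261 − (-27)²:  R² = (729 + 36855) / 261 = 144
R = √144 = 12  ⇒  r_B = 12 − 7 = 5

rB=5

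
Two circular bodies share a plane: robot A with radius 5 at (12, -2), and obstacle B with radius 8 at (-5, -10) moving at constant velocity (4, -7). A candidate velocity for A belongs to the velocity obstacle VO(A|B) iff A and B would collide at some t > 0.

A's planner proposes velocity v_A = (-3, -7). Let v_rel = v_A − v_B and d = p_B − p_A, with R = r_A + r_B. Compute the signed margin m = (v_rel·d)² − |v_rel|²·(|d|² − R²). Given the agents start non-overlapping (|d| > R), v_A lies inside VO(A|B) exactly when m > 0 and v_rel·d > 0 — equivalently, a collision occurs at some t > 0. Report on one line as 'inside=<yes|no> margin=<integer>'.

d = (-17, -8),  |d|² = 353;  R = 5+8 = 13,  c = 353−13² = 184
v_rel = (-7, 0),  |v_rel|² = 49;  v_rel·d = (-7)·(-17) + (0)·(-8) = 119
49·t² − 238·t + 184 = 0  ⇒  m = 119² − 49·184 = 5145
m = 5145 > 0,  v_rel·d = 119 > 0  ⇒  inside

inside=yes margin=5145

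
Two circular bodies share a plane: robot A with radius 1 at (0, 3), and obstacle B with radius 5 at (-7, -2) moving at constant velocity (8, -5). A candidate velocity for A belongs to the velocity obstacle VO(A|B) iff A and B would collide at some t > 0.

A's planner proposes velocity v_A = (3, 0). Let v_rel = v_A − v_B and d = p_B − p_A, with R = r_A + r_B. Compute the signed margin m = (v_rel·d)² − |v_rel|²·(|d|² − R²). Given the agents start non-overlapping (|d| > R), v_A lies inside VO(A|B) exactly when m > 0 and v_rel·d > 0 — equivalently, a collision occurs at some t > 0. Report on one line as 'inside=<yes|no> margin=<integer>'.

d = (-7, -5),  |d|² = 74;  R = 1+5 = 6,  c = 74−6² = 38
v_rel = (-5, 5),  |v_rel|² = 50;  v_rel·d = (-5)·(-7) + (5)·(-5) = 10
50·t² − 20·t + 38 = 0  ⇒  m = 10² − 50·38 = -1800
m = -1800 < 0,  v_rel·d = 10 > 0  ⇒  outside

inside=no margin=-1800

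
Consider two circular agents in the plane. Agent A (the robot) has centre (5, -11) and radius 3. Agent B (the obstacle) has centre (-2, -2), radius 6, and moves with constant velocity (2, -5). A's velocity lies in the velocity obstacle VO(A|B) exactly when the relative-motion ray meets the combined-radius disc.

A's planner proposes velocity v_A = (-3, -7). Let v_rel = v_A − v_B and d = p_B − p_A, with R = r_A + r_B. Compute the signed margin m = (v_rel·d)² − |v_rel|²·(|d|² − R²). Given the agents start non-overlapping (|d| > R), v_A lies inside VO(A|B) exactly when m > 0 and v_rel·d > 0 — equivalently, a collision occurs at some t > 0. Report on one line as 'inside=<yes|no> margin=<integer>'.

d = (-7, 9),  |d|² = 130;  R = 3+6 = 9,  c = 130−9² = 49
v_rel = (-5, -2),  |v_rel|² = 29;  v_rel·d = (-5)·(-7) + (-2)·(9) = 17
29·t² − 34·t + 49 = 0  ⇒  m = 17² − 29·49 = -1132
m = -1132 < 0,  v_rel·d = 17 > 0  ⇒  outside

inside=no margin=-1132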